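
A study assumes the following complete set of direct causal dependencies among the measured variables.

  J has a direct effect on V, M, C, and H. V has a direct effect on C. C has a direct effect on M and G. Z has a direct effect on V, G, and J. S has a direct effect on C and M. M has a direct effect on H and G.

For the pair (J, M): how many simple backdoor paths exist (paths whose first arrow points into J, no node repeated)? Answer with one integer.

A backdoor path from J to M is any simple undirected path whose first edge points into J (i.e. leaves J via a parent).
Parents of J: {Z}.
Enumerating:
  P1: J <- Z -> V -> C <- S -> M
  P2: J <- Z -> V -> C -> M
  P3: J <- Z -> V -> C -> G <- M
  P4: J <- Z -> G <- C <- S -> M
  P5: J <- Z -> G <- C -> M
  P6: J <- Z -> G <- M
That exhausts the simple backdoor paths. Count: 6.

6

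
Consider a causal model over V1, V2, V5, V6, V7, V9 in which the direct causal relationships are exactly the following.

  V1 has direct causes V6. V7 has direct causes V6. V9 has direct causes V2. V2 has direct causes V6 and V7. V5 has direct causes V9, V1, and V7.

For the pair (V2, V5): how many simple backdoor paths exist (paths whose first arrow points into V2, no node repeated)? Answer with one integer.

4

A backdoor path from V2 to V5 is any simple undirected path whose first edge points into V2 (i.e. leaves V2 via a parent).
Parents of V2: {V6, V7}.
Enumerating:
  P1: V2 <- V6 -> V7 -> V5
  P2: V2 <- V6 -> V1 -> V5
  P3: V2 <- V7 <- V6 -> V1 -> V5
  P4: V2 <- V7 -> V5
That exhausts the simple backdoor paths. Count: 4.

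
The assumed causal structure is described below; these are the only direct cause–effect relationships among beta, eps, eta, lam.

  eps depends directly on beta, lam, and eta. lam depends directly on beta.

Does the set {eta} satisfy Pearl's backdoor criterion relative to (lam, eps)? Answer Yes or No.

No

Backdoor paths from lam to eps (paths whose first edge points into lam):
  P1: lam <- beta -> eps
Condition 1 (no descendant of lam in the set): holds — descendants of lam are {eps}; none are in {eta}.
Condition 2 (every backdoor path blocked by {eta}):
  P1: open — no interior node is in the conditioning set.
{eta} does not satisfy the backdoor criterion.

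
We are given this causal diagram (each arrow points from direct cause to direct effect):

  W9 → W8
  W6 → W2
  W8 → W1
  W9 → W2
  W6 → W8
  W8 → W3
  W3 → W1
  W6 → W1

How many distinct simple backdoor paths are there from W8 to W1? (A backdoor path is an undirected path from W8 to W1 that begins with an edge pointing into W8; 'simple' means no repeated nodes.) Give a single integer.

A backdoor path from W8 to W1 is any simple undirected path whose first edge points into W8 (i.e. leaves W8 via a parent).
Parents of W8: {W6, W9}.
Enumerating:
  P1: W8 <- W6 -> W1
  P2: W8 <- W9 -> W2 <- W6 -> W1
That exhausts the simple backdoor paths. Count: 2.

2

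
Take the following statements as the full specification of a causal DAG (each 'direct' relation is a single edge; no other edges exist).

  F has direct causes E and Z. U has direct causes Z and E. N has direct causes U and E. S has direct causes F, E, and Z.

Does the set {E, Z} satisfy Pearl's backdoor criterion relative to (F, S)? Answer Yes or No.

Yes

Backdoor paths from F to S (paths whose first edge points into F):
  P1: F <- E -> S
  P2: F <- E -> U <- Z -> S
  P3: F <- E -> N <- U <- Z -> S
  P4: F <- Z -> S
  P5: F <- Z -> U <- E -> S
  P6: F <- Z -> U -> N <- E -> S
Condition 1 (no descendant of F in the set): holds — descendants of F are {S}; none are in {E, Z}.
Condition 2 (every backdoor path blocked by {E, Z}):
  P1: blocked at fork node E ∈ conditioning set.
  P2: blocked at fork node E ∈ conditioning set.
  P3: blocked at fork node E ∈ conditioning set.
  P4: blocked at fork node Z ∈ conditioning set.
  P5: blocked at fork node Z ∈ conditioning set.
  P6: blocked at fork node Z ∈ conditioning set.
{E, Z} satisfies the backdoor criterion.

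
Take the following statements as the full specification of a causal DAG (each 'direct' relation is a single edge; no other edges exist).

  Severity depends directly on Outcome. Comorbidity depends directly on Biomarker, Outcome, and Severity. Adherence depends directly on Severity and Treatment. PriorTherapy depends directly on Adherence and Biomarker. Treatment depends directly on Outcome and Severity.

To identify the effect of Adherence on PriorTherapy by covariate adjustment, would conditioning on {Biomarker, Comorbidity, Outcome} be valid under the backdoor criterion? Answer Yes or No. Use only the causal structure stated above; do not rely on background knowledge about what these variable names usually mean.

Backdoor paths from Adherence to PriorTherapy (paths whose first edge points into Adherence):
  P1: Adherence <- Severity <- Outcome -> Comorbidity <- Biomarker -> PriorTherapy
  P2: Adherence <- Severity -> Treatment <- Outcome -> Comorbidity <- Biomarker -> PriorTherapy
  P3: Adherence <- Severity -> Comorbidity <- Biomarker -> PriorTherapy
  P4: Adherence <- Treatment <- Outcome -> Severity -> Comorbidity <- Biomarker -> PriorTherapy
  P5: Adherence <- Treatment <- Outcome -> Comorbidity <- Biomarker -> PriorTherapy
  P6: Adherence <- Treatment <- Severity <- Outcome -> Comorbidity <- Biomarker -> PriorTherapy
  P7: Adherence <- Treatment <- Severity -> Comorbidity <- Biomarker -> PriorTherapy
Condition 1 (no descendant of Adherence in the set): holds — descendants of Adherence are {PriorTherapy}; none are in {Biomarker, Comorbidity, Outcome}.
Condition 2 (every backdoor path blocked by {Biomarker, Comorbidity, Outcome}):
  P1: blocked at fork node Outcome ∈ conditioning set.
  P2: blocked at collider Treatment (neither it nor any descendant is in the conditioning set).
  P3: blocked at fork node Biomarker ∈ conditioning set.
  P4: blocked at fork node Outcome ∈ conditioning set.
  P5: blocked at fork node Outcome ∈ conditioning set.
  P6: blocked at fork node Outcome ∈ conditioning set.
  P7: blocked at fork node Biomarker ∈ conditioning set.
{Biomarker, Comorbidity, Outcome} satisfies the backdoor criterion.

Yes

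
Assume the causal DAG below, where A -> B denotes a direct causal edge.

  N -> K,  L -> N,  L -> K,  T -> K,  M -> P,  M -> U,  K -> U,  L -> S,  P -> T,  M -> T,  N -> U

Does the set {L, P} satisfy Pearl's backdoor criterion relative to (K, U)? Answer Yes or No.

Backdoor paths from K to U (paths whose first edge points into K):
  P1: K <- L -> N -> U
  P2: K <- T <- M -> U
  P3: K <- T <- P <- M -> U
  P4: K <- N -> U
Condition 1 (no descendant of K in the set): holds — descendants of K are {U}; none are in {L, P}.
Condition 2 (every backdoor path blocked by {L, P}):
  P1: blocked at fork node L ∈ conditioning set.
  P2: open — no interior node is in the conditioning set.
  P3: blocked at chain node P ∈ conditioning set.
  P4: open — no interior node is in the conditioning set.
{L, P} does not satisfy the backdoor criterion.

No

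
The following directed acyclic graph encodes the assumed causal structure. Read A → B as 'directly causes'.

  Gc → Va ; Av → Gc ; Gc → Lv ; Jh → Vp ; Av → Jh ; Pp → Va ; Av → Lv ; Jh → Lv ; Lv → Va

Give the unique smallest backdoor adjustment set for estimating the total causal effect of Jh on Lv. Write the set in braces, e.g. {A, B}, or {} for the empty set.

{Av}

Variables eligible for adjustment (non-descendants of Jh, excluding Jh and Lv): {Av, Gc, Pp}.
Backdoor paths from Jh to Lv:
  P1: Jh <- Av -> Gc -> Lv
  P2: Jh <- Av -> Gc -> Va <- Lv
  P3: Jh <- Av -> Lv
The empty set is not sufficient: P1 (Jh <- Av -> Gc -> Lv) has no collider blocking it and no conditioned non-collider, so it is open.
Try {Av}:
  P1: blocked at fork node Av ∈ conditioning set.
  P2: blocked at fork node Av ∈ conditioning set.
  P3: blocked at fork node Av ∈ conditioning set.
{Av} contains no descendant of Jh and blocks every backdoor path.
No other singleton works — e.g. {Gc} leaves P3 open — so {Av} is the unique smallest valid adjustment set.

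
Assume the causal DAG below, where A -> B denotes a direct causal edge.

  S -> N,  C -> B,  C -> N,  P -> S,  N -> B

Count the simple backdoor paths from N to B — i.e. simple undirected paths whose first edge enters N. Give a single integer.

A backdoor path from N to B is any simple undirected path whose first edge points into N (i.e. leaves N via a parent).
Parents of N: {C, S}.
Enumerating:
  P1: N <- C -> B
That exhausts the simple backdoor paths. Count: 1.

1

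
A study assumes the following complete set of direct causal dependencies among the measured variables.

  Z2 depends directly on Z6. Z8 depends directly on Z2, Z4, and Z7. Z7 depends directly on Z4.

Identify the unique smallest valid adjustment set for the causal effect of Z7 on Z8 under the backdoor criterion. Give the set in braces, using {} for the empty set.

{Z4}

Variables eligible for adjustment (non-descendants of Z7, excluding Z7 and Z8): {Z2, Z4, Z6}.
Backdoor paths from Z7 to Z8:
  P1: Z7 <- Z4 -> Z8
The empty set is not sufficient: P1 (Z7 <- Z4 -> Z8) has no collider blocking it and no conditioned non-collider, so it is open.
Try {Z4}:
  P1: blocked at fork node Z4 ∈ conditioning set.
{Z4} contains no descendant of Z7 and blocks every backdoor path.
No other singleton works — e.g. {Z6} leaves P1 open — so {Z4} is the unique smallest valid adjustment set.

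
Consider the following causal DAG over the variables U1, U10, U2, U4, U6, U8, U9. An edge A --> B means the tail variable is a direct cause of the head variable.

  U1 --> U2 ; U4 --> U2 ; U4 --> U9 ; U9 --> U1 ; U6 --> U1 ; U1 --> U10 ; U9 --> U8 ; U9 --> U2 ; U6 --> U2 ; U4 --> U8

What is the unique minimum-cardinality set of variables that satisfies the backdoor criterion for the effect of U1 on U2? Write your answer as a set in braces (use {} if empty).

Variables eligible for adjustment (non-descendants of U1, excluding U1 and U2): {U4, U6, U8, U9}.
Backdoor paths from U1 to U2:
  P1: U1 <- U6 -> U2
  P2: U1 <- U9 <- U4 -> U2
  P3: U1 <- U9 -> U8 <- U4 -> U2
  P4: U1 <- U9 -> U2
The empty set is not sufficient: P1 (U1 <- U6 -> U2) has no collider blocking it and no conditioned non-collider, so it is open.
Try {U6, U9}:
  P1: blocked at fork node U6 ∈ conditioning set.
  P2: blocked at chain node U9 ∈ conditioning set.
  P3: blocked at fork node U9 ∈ conditioning set.
  P4: blocked at fork node U9 ∈ conditioning set.
{U6, U9} contains no descendant of U1 and blocks every backdoor path.
Every element of {U6, U9} is needed (dropping U6 leaves P1 open; dropping U9 leaves P2 open), so no proper subset is valid.
Among all size-2 subsets of the eligible variables, only {U6, U9} blocks every backdoor path, so it is the unique smallest valid adjustment set.

{U6, U9}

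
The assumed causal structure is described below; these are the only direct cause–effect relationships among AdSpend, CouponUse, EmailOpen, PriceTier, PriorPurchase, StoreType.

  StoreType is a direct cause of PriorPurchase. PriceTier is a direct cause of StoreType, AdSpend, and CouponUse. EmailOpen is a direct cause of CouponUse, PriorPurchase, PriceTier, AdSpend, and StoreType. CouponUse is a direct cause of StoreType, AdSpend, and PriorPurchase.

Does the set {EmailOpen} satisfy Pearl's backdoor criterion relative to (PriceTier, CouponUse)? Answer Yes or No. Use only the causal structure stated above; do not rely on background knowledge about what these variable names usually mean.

Yes

Backdoor paths from PriceTier to CouponUse (paths whose first edge points into PriceTier):
  P1: PriceTier <- EmailOpen -> CouponUse
  P2: PriceTier <- EmailOpen -> StoreType <- CouponUse
  P3: PriceTier <- EmailOpen -> StoreType -> PriorPurchase <- CouponUse
  P4: PriceTier <- EmailOpen -> PriorPurchase <- CouponUse
  P5: PriceTier <- EmailOpen -> PriorPurchase <- StoreType <- CouponUse
  P6: PriceTier <- EmailOpen -> AdSpend <- CouponUse
Condition 1 (no descendant of PriceTier in the set): holds — descendants of PriceTier are {AdSpend, CouponUse, PriorPurchase, StoreType}; none are in {EmailOpen}.
Condition 2 (every backdoor path blocked by {EmailOpen}):
  P1: blocked at fork node EmailOpen ∈ conditioning set.
  P2: blocked at fork node EmailOpen ∈ conditioning set.
  P3: blocked at fork node EmailOpen ∈ conditioning set.
  P4: blocked at fork node EmailOpen ∈ conditioning set.
  P5: blocked at fork node EmailOpen ∈ conditioning set.
  P6: blocked at fork node EmailOpen ∈ conditioning set.
{EmailOpen} satisfies the backdoor criterion.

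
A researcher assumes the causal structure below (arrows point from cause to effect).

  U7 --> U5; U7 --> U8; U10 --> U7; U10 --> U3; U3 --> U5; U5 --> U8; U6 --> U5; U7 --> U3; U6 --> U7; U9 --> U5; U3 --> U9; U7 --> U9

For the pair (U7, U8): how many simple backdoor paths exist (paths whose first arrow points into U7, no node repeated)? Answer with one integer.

A backdoor path from U7 to U8 is any simple undirected path whose first edge points into U7 (i.e. leaves U7 via a parent).
Parents of U7: {U10, U6}.
Enumerating:
  P1: U7 <- U10 -> U3 -> U9 -> U5 -> U8
  P2: U7 <- U10 -> U3 -> U5 -> U8
  P3: U7 <- U6 -> U5 -> U8
That exhausts the simple backdoor paths. Count: 3.

3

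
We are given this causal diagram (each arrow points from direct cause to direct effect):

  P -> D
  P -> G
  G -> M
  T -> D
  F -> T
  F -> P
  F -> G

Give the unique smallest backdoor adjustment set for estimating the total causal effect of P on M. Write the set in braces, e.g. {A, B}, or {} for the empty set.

Variables eligible for adjustment (non-descendants of P, excluding P and M): {F, T}.
Backdoor paths from P to M:
  P1: P <- F -> G -> M
The empty set is not sufficient: P1 (P <- F -> G -> M) has no collider blocking it and no conditioned non-collider, so it is open.
Try {F}:
  P1: blocked at fork node F ∈ conditioning set.
{F} contains no descendant of P and blocks every backdoor path.
No other singleton works — e.g. {T} leaves P1 open — so {F} is the unique smallest valid adjustment set.

{F}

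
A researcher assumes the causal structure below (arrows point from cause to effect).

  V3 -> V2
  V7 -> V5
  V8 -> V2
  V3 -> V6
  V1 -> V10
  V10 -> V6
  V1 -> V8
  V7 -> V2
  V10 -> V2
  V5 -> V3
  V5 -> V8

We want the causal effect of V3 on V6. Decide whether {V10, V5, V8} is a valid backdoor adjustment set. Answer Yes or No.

Backdoor paths from V3 to V6 (paths whose first edge points into V3):
  P1: V3 <- V5 <- V7 -> V2 <- V10 -> V6
  P2: V3 <- V5 <- V7 -> V2 <- V8 <- V1 -> V10 -> V6
  P3: V3 <- V5 -> V8 <- V1 -> V10 -> V6
  P4: V3 <- V5 -> V8 -> V2 <- V10 -> V6
Condition 1 (no descendant of V3 in the set): holds — descendants of V3 are {V2, V6}; none are in {V10, V5, V8}.
Condition 2 (every backdoor path blocked by {V10, V5, V8}):
  P1: blocked at chain node V5 ∈ conditioning set.
  P2: blocked at chain node V5 ∈ conditioning set.
  P3: blocked at fork node V5 ∈ conditioning set.
  P4: blocked at fork node V5 ∈ conditioning set.
{V10, V5, V8} satisfies the backdoor criterion.

Yes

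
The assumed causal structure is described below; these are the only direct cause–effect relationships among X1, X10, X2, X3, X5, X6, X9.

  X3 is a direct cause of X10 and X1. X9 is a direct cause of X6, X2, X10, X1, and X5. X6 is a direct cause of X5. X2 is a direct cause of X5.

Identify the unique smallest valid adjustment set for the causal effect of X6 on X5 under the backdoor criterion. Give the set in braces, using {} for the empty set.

Variables eligible for adjustment (non-descendants of X6, excluding X6 and X5): {X1, X10, X2, X3, X9}.
Backdoor paths from X6 to X5:
  P1: X6 <- X9 -> X2 -> X5
  P2: X6 <- X9 -> X5
The empty set is not sufficient: P1 (X6 <- X9 -> X2 -> X5) has no collider blocking it and no conditioned non-collider, so it is open.
Try {X9}:
  P1: blocked at fork node X9 ∈ conditioning set.
  P2: blocked at fork node X9 ∈ conditioning set.
{X9} contains no descendant of X6 and blocks every backdoor path.
No other singleton works — e.g. {X3} leaves P1 open — so {X9} is the unique smallest valid adjustment set.

{X9}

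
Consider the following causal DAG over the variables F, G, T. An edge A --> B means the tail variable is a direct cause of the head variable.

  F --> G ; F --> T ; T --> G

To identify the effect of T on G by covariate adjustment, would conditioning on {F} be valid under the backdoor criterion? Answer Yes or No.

Yes

Backdoor paths from T to G (paths whose first edge points into T):
  P1: T <- F -> G
Condition 1 (no descendant of T in the set): holds — descendants of T are {G}; none are in {F}.
Condition 2 (every backdoor path blocked by {F}):
  P1: blocked at fork node F ∈ conditioning set.
{F} satisfies the backdoor criterion.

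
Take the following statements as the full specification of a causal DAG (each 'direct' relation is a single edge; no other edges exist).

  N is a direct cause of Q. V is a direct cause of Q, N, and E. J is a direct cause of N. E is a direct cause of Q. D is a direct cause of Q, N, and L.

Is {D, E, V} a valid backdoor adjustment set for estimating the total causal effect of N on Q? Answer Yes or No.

Backdoor paths from N to Q (paths whose first edge points into N):
  P1: N <- D -> Q
  P2: N <- V -> E -> Q
  P3: N <- V -> Q
Condition 1 (no descendant of N in the set): holds — descendants of N are {Q}; none are in {D, E, V}.
Condition 2 (every backdoor path blocked by {D, E, V}):
  P1: blocked at fork node D ∈ conditioning set.
  P2: blocked at fork node V ∈ conditioning set.
  P3: blocked at fork node V ∈ conditioning set.
{D, E, V} satisfies the backdoor criterion.

Yes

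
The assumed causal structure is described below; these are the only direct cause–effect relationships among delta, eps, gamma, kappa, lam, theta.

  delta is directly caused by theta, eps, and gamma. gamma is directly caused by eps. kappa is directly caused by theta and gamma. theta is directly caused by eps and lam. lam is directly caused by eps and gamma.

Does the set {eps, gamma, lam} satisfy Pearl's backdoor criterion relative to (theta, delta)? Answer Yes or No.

Yes

Backdoor paths from theta to delta (paths whose first edge points into theta):
  P1: theta <- eps -> gamma -> delta
  P2: theta <- eps -> lam <- gamma -> delta
  P3: theta <- eps -> delta
  P4: theta <- lam <- eps -> gamma -> delta
  P5: theta <- lam <- eps -> delta
  P6: theta <- lam <- gamma <- eps -> delta
  P7: theta <- lam <- gamma -> delta
Condition 1 (no descendant of theta in the set): holds — descendants of theta are {delta, kappa}; none are in {eps, gamma, lam}.
Condition 2 (every backdoor path blocked by {eps, gamma, lam}):
  P1: blocked at fork node eps ∈ conditioning set.
  P2: blocked at fork node eps ∈ conditioning set.
  P3: blocked at fork node eps ∈ conditioning set.
  P4: blocked at chain node lam ∈ conditioning set.
  P5: blocked at chain node lam ∈ conditioning set.
  P6: blocked at chain node lam ∈ conditioning set.
  P7: blocked at chain node lam ∈ conditioning set.
{eps, gamma, lam} satisfies the backdoor criterion.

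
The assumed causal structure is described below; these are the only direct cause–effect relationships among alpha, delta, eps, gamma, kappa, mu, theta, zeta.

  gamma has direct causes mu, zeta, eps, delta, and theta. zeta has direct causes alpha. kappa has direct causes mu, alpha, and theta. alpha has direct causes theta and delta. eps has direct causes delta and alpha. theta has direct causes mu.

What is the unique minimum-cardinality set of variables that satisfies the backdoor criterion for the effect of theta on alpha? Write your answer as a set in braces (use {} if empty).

Variables eligible for adjustment (non-descendants of theta, excluding theta and alpha): {delta, mu}.
Backdoor paths from theta to alpha:
  P1: theta <- mu -> gamma <- delta -> alpha
  P2: theta <- mu -> gamma <- delta -> eps <- alpha
  P3: theta <- mu -> gamma <- zeta <- alpha
  P4: theta <- mu -> gamma <- eps <- delta -> alpha
  P5: theta <- mu -> gamma <- eps <- alpha
  P6: theta <- mu -> kappa <- alpha
Each backdoor path contains an unconditioned collider, so every path is already blocked with the empty conditioning set:
  P1: blocked at collider gamma (neither it nor any descendant is in the conditioning set).
  P2: blocked at collider gamma (neither it nor any descendant is in the conditioning set).
  P3: blocked at collider gamma (neither it nor any descendant is in the conditioning set).
  P4: blocked at collider gamma (neither it nor any descendant is in the conditioning set).
  P5: blocked at collider gamma (neither it nor any descendant is in the conditioning set).
  P6: blocked at collider kappa (neither it nor any descendant is in the conditioning set).
The empty set is therefore the unique smallest valid set.

{}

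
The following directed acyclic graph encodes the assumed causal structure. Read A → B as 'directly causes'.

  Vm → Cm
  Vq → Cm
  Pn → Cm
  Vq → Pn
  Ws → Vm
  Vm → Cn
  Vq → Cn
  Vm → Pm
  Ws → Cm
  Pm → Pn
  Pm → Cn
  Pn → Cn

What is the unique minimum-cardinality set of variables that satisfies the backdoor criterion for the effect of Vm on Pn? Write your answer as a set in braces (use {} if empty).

{}

Variables eligible for adjustment (non-descendants of Vm, excluding Vm and Pn): {Vq, Ws}.
Backdoor paths from Vm to Pn:
  P1: Vm <- Ws -> Cm <- Vq -> Pn
  P2: Vm <- Ws -> Cm <- Vq -> Cn <- Pm -> Pn
  P3: Vm <- Ws -> Cm <- Vq -> Cn <- Pn
  P4: Vm <- Ws -> Cm <- Pn
Each backdoor path contains an unconditioned collider, so every path is already blocked with the empty conditioning set:
  P1: blocked at collider Cm (neither it nor any descendant is in the conditioning set).
  P2: blocked at collider Cm (neither it nor any descendant is in the conditioning set).
  P3: blocked at collider Cm (neither it nor any descendant is in the conditioning set).
  P4: blocked at collider Cm (neither it nor any descendant is in the conditioning set).
The empty set is therefore the unique smallest valid set.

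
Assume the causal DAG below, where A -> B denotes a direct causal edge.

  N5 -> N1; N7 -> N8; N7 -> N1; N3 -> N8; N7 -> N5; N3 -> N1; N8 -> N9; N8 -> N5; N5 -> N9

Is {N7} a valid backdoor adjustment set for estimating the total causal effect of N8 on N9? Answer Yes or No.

Yes

Backdoor paths from N8 to N9 (paths whose first edge points into N8):
  P1: N8 <- N3 -> N1 <- N7 -> N5 -> N9
  P2: N8 <- N3 -> N1 <- N5 -> N9
  P3: N8 <- N7 -> N5 -> N9
  P4: N8 <- N7 -> N1 <- N5 -> N9
Condition 1 (no descendant of N8 in the set): holds — descendants of N8 are {N1, N5, N9}; none are in {N7}.
Condition 2 (every backdoor path blocked by {N7}):
  P1: blocked at collider N1 (neither it nor any descendant is in the conditioning set).
  P2: blocked at collider N1 (neither it nor any descendant is in the conditioning set).
  P3: blocked at fork node N7 ∈ conditioning set.
  P4: blocked at fork node N7 ∈ conditioning set.
{N7} satisfies the backdoor criterion.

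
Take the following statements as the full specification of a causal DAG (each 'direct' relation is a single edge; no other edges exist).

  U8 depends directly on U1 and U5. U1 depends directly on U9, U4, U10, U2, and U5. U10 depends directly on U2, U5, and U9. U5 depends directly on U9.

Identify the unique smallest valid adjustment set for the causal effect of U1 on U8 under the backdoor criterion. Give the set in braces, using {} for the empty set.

Variables eligible for adjustment (non-descendants of U1, excluding U1 and U8): {U10, U2, U4, U5, U9}.
Backdoor paths from U1 to U8:
  P1: U1 <- U9 -> U5 -> U8
  P2: U1 <- U9 -> U10 <- U5 -> U8
  P3: U1 <- U5 -> U8
  P4: U1 <- U2 -> U10 <- U9 -> U5 -> U8
  P5: U1 <- U2 -> U10 <- U5 -> U8
  P6: U1 <- U10 <- U9 -> U5 -> U8
  P7: U1 <- U10 <- U5 -> U8
The empty set is not sufficient: P1 (U1 <- U9 -> U5 -> U8) has no collider blocking it and no conditioned non-collider, so it is open.
Try {U5}:
  P1: blocked at chain node U5 ∈ conditioning set.
  P2: blocked at collider U10 (neither it nor any descendant is in the conditioning set).
  P3: blocked at fork node U5 ∈ conditioning set.
  P4: blocked at collider U10 (neither it nor any descendant is in the conditioning set).
  P5: blocked at collider U10 (neither it nor any descendant is in the conditioning set).
  P6: blocked at chain node U5 ∈ conditioning set.
  P7: blocked at fork node U5 ∈ conditioning set.
{U5} contains no descendant of U1 and blocks every backdoor path.
No other singleton works — e.g. {U9} leaves P3 open — so {U5} is the unique smallest valid adjustment set.

{U5}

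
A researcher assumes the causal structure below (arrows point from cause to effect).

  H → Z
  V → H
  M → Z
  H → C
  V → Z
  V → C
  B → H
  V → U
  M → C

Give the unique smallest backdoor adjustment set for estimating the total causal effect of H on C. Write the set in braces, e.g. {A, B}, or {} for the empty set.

Variables eligible for adjustment (non-descendants of H, excluding H and C): {B, M, U, V}.
Backdoor paths from H to C:
  P1: H <- V -> Z <- M -> C
  P2: H <- V -> C
The empty set is not sufficient: P2 (H <- V -> C) has no collider blocking it and no conditioned non-collider, so it is open.
Try {V}:
  P1: blocked at fork node V ∈ conditioning set.
  P2: blocked at fork node V ∈ conditioning set.
{V} contains no descendant of H and blocks every backdoor path.
No other singleton works — e.g. {B} leaves P2 open — so {V} is the unique smallest valid adjustment set.

{V}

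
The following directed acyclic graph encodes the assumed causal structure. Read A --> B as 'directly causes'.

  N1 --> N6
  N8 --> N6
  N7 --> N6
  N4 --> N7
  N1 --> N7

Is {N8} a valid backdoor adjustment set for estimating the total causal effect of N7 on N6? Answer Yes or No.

No

Backdoor paths from N7 to N6 (paths whose first edge points into N7):
  P1: N7 <- N1 -> N6
Condition 1 (no descendant of N7 in the set): holds — descendants of N7 are {N6}; none are in {N8}.
Condition 2 (every backdoor path blocked by {N8}):
  P1: open — no interior node is in the conditioning set.
{N8} does not satisfy the backdoor criterion.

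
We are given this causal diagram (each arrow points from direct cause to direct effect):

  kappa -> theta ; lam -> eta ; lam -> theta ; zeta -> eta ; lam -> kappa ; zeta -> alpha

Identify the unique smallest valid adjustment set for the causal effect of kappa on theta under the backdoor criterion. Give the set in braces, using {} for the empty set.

Variables eligible for adjustment (non-descendants of kappa, excluding kappa and theta): {alpha, eta, lam, zeta}.
Backdoor paths from kappa to theta:
  P1: kappa <- lam -> theta
The empty set is not sufficient: P1 (kappa <- lam -> theta) has no collider blocking it and no conditioned non-collider, so it is open.
Try {lam}:
  P1: blocked at fork node lam ∈ conditioning set.
{lam} contains no descendant of kappa and blocks every backdoor path.
No other singleton works — e.g. {zeta} leaves P1 open — so {lam} is the unique smallest valid adjustment set.

{lam}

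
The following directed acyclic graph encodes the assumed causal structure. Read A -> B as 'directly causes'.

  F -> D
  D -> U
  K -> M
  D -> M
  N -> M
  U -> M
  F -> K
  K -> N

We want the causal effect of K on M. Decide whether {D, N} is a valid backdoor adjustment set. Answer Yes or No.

Backdoor paths from K to M (paths whose first edge points into K):
  P1: K <- F -> D -> U -> M
  P2: K <- F -> D -> M
Condition 1 (no descendant of K in the set): FAILS — N is a descendant of K.
Condition 2 (every backdoor path blocked by {D, N}):
  P1: blocked at chain node D ∈ conditioning set.
  P2: blocked at chain node D ∈ conditioning set.
{D, N} does not satisfy the backdoor criterion.

No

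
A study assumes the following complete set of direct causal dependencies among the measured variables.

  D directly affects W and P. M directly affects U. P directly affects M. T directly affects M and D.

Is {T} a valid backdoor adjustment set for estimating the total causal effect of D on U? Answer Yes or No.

Backdoor paths from D to U (paths whose first edge points into D):
  P1: D <- T -> M -> U
Condition 1 (no descendant of D in the set): holds — descendants of D are {M, P, U, W}; none are in {T}.
Condition 2 (every backdoor path blocked by {T}):
  P1: blocked at fork node T ∈ conditioning set.
{T} satisfies the backdoor criterion.

Yes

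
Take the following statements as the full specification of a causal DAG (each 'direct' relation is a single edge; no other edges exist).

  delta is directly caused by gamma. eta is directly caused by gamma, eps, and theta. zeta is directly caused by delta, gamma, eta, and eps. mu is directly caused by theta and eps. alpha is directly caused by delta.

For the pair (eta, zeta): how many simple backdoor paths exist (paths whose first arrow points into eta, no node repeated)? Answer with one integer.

A backdoor path from eta to zeta is any simple undirected path whose first edge points into eta (i.e. leaves eta via a parent).
Parents of eta: {eps, gamma, theta}.
Enumerating:
  P1: eta <- eps -> zeta
  P2: eta <- gamma -> delta -> zeta
  P3: eta <- gamma -> zeta
  P4: eta <- theta -> mu <- eps -> zeta
That exhausts the simple backdoor paths. Count: 4.

4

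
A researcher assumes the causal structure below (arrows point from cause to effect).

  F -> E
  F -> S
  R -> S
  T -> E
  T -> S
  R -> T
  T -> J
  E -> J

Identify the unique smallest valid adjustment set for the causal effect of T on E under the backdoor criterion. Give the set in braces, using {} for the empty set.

{}

Variables eligible for adjustment (non-descendants of T, excluding T and E): {F, R}.
Backdoor paths from T to E:
  P1: T <- R -> S <- F -> E
Each backdoor path contains an unconditioned collider, so every path is already blocked with the empty conditioning set:
  P1: blocked at collider S (neither it nor any descendant is in the conditioning set).
The empty set is therefore the unique smallest valid set.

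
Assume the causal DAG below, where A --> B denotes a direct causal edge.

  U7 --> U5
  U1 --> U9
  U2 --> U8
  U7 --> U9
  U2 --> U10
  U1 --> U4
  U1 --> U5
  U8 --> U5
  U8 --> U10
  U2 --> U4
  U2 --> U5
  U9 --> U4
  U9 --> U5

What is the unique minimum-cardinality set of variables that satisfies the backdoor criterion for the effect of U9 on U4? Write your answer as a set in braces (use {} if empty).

Variables eligible for adjustment (non-descendants of U9, excluding U9 and U4): {U1, U10, U2, U7, U8}.
Backdoor paths from U9 to U4:
  P1: U9 <- U7 -> U5 <- U2 -> U4
  P2: U9 <- U7 -> U5 <- U1 -> U4
  P3: U9 <- U7 -> U5 <- U8 <- U2 -> U4
  P4: U9 <- U7 -> U5 <- U8 -> U10 <- U2 -> U4
  P5: U9 <- U1 -> U5 <- U2 -> U4
  P6: U9 <- U1 -> U5 <- U8 <- U2 -> U4
  P7: U9 <- U1 -> U5 <- U8 -> U10 <- U2 -> U4
  P8: U9 <- U1 -> U4
The empty set is not sufficient: P8 (U9 <- U1 -> U4) has no collider blocking it and no conditioned non-collider, so it is open.
Try {U1}:
  P1: blocked at collider U5 (neither it nor any descendant is in the conditioning set).
  P2: blocked at collider U5 (neither it nor any descendant is in the conditioning set).
  P3: blocked at collider U5 (neither it nor any descendant is in the conditioning set).
  P4: blocked at collider U5 (neither it nor any descendant is in the conditioning set).
  P5: blocked at fork node U1 ∈ conditioning set.
  P6: blocked at fork node U1 ∈ conditioning set.
  P7: blocked at fork node U1 ∈ conditioning set.
  P8: blocked at fork node U1 ∈ conditioning set.
{U1} contains no descendant of U9 and blocks every backdoor path.
No other singleton works — e.g. {U2} leaves P8 open — so {U1} is the unique smallest valid adjustment set.

{U1}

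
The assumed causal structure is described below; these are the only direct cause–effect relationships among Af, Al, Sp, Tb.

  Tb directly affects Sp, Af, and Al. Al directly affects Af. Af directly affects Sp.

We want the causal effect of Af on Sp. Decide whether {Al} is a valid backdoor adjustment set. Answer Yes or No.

Backdoor paths from Af to Sp (paths whose first edge points into Af):
  P1: Af <- Tb -> Sp
  P2: Af <- Al <- Tb -> Sp
Condition 1 (no descendant of Af in the set): holds — descendants of Af are {Sp}; none are in {Al}.
Condition 2 (every backdoor path blocked by {Al}):
  P1: open — no interior node is in the conditioning set.
  P2: blocked at chain node Al ∈ conditioning set.
{Al} does not satisfy the backdoor criterion.

No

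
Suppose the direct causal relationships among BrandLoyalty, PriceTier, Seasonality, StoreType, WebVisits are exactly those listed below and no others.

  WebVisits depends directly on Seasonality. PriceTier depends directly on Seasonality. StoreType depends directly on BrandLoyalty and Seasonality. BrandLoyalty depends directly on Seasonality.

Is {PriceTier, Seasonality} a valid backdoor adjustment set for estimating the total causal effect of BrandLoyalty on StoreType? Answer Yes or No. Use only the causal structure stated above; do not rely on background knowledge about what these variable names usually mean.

Backdoor paths from BrandLoyalty to StoreType (paths whose first edge points into BrandLoyalty):
  P1: BrandLoyalty <- Seasonality -> StoreType
Condition 1 (no descendant of BrandLoyalty in the set): holds — descendants of BrandLoyalty are {StoreType}; none are in {PriceTier, Seasonality}.
Condition 2 (every backdoor path blocked by {PriceTier, Seasonality}):
  P1: blocked at fork node Seasonality ∈ conditioning set.
{PriceTier, Seasonality} satisfies the backdoor criterion.

Yes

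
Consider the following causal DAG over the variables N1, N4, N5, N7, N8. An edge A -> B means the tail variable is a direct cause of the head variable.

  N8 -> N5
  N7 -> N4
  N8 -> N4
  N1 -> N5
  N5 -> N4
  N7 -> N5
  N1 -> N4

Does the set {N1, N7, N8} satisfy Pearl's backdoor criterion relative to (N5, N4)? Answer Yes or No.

Yes

Backdoor paths from N5 to N4 (paths whose first edge points into N5):
  P1: N5 <- N7 -> N4
  P2: N5 <- N8 -> N4
  P3: N5 <- N1 -> N4
Condition 1 (no descendant of N5 in the set): holds — descendants of N5 are {N4}; none are in {N1, N7, N8}.
Condition 2 (every backdoor path blocked by {N1, N7, N8}):
  P1: blocked at fork node N7 ∈ conditioning set.
  P2: blocked at fork node N8 ∈ conditioning set.
  P3: blocked at fork node N1 ∈ conditioning set.
{N1, N7, N8} satisfies the backdoor criterion.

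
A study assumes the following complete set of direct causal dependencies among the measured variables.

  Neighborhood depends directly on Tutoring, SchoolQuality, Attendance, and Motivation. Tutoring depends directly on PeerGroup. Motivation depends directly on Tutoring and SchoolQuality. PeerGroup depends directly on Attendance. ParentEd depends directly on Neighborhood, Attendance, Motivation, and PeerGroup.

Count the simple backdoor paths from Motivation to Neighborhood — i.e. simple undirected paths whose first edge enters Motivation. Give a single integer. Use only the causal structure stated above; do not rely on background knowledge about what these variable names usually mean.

6

A backdoor path from Motivation to Neighborhood is any simple undirected path whose first edge points into Motivation (i.e. leaves Motivation via a parent).
Parents of Motivation: {SchoolQuality, Tutoring}.
Enumerating:
  P1: Motivation <- SchoolQuality -> Neighborhood
  P2: Motivation <- Tutoring <- PeerGroup <- Attendance -> Neighborhood
  P3: Motivation <- Tutoring <- PeerGroup <- Attendance -> ParentEd <- Neighborhood
  P4: Motivation <- Tutoring <- PeerGroup -> ParentEd <- Attendance -> Neighborhood
  P5: Motivation <- Tutoring <- PeerGroup -> ParentEd <- Neighborhood
  P6: Motivation <- Tutoring -> Neighborhood
That exhausts the simple backdoor paths. Count: 6.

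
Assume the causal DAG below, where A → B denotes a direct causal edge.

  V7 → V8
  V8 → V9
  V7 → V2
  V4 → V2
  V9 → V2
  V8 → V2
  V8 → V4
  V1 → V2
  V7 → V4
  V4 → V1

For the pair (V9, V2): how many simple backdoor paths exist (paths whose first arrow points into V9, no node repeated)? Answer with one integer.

7

A backdoor path from V9 to V2 is any simple undirected path whose first edge points into V9 (i.e. leaves V9 via a parent).
Parents of V9: {V8}.
Enumerating:
  P1: V9 <- V8 <- V7 -> V4 -> V1 -> V2
  P2: V9 <- V8 <- V7 -> V4 -> V2
  P3: V9 <- V8 <- V7 -> V2
  P4: V9 <- V8 -> V4 <- V7 -> V2
  P5: V9 <- V8 -> V4 -> V1 -> V2
  P6: V9 <- V8 -> V4 -> V2
  P7: V9 <- V8 -> V2
That exhausts the simple backdoor paths. Count: 7.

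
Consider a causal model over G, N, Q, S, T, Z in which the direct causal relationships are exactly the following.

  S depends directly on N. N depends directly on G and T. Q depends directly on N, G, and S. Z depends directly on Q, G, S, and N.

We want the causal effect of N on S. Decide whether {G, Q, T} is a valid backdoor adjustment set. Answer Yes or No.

Backdoor paths from N to S (paths whose first edge points into N):
  P1: N <- G -> Q <- S
  P2: N <- G -> Q -> Z <- S
  P3: N <- G -> Z <- S
  P4: N <- G -> Z <- Q <- S
Condition 1 (no descendant of N in the set): FAILS — Q is a descendant of N.
Condition 2 (every backdoor path blocked by {G, Q, T}):
  P1: blocked at fork node G ∈ conditioning set.
  P2: blocked at fork node G ∈ conditioning set.
  P3: blocked at fork node G ∈ conditioning set.
  P4: blocked at fork node G ∈ conditioning set.
{G, Q, T} does not satisfy the backdoor criterion.

No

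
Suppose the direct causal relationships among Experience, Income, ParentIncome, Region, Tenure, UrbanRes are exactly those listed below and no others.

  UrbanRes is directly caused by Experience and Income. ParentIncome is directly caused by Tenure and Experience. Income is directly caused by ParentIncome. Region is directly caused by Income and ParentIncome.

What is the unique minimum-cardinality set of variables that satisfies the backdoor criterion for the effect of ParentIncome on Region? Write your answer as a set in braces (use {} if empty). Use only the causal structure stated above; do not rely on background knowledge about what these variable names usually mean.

{}

Variables eligible for adjustment (non-descendants of ParentIncome, excluding ParentIncome and Region): {Experience, Tenure}.
Backdoor paths from ParentIncome to Region:
  P1: ParentIncome <- Experience -> UrbanRes <- Income -> Region
Each backdoor path contains an unconditioned collider, so every path is already blocked with the empty conditioning set:
  P1: blocked at collider UrbanRes (neither it nor any descendant is in the conditioning set).
The empty set is therefore the unique smallest valid set.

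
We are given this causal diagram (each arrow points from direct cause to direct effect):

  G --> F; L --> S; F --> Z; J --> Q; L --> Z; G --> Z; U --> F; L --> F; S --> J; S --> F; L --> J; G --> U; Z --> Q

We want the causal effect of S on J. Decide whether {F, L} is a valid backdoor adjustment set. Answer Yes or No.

Backdoor paths from S to J (paths whose first edge points into S):
  P1: S <- L -> F <- G -> Z -> Q <- J
  P2: S <- L -> F <- U <- G -> Z -> Q <- J
  P3: S <- L -> F -> Z -> Q <- J
  P4: S <- L -> J
  P5: S <- L -> Z -> Q <- J
Condition 1 (no descendant of S in the set): FAILS — F is a descendant of S.
Condition 2 (every backdoor path blocked by {F, L}):
  P1: blocked at fork node L ∈ conditioning set.
  P2: blocked at fork node L ∈ conditioning set.
  P3: blocked at fork node L ∈ conditioning set.
  P4: blocked at fork node L ∈ conditioning set.
  P5: blocked at fork node L ∈ conditioning set.
{F, L} does not satisfy the backdoor criterion.

No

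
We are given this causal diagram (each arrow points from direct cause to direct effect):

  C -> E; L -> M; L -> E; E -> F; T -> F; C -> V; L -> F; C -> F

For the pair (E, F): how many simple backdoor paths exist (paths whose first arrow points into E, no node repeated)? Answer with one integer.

A backdoor path from E to F is any simple undirected path whose first edge points into E (i.e. leaves E via a parent).
Parents of E: {C, L}.
Enumerating:
  P1: E <- C -> F
  P2: E <- L -> F
That exhausts the simple backdoor paths. Count: 2.

2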